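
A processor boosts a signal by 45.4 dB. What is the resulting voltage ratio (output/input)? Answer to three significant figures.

186

Voltage ratio = 10^(dB/20).
10^(45.4/20) = 10^(2.270) = 186.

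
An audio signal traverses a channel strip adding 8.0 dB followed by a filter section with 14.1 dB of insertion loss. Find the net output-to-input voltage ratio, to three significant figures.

Net gain = 8.0 + (−14.1) = -6.1 dB.
Voltage ratio = 10^(-6.1/20) = 0.495.

0.495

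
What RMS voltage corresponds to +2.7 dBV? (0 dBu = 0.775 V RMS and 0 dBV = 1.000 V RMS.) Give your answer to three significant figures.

V = 1.000 V × 10^(+2.7/20).
= 1.000 × 1.365 = 1.36 V.

1.36 V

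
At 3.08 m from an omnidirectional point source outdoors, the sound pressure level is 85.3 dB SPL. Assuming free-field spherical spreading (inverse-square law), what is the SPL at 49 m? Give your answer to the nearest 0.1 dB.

61.3 dB SPL

Free-field point source: level drops by 20·log₁₀ of the distance ratio.
ΔL = −20·log₁₀(49/3.08) = -24.03 dB, so L₂ = 85.3 + (-24.03) = 61.3 dB SPL.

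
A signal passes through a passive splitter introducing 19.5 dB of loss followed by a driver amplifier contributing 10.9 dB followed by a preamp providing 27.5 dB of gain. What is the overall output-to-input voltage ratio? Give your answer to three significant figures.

8.81

Net gain = (−19.5) + 10.9 + 27.5 = 18.9 dB.
Voltage ratio = 10^(18.9/20) = 8.81.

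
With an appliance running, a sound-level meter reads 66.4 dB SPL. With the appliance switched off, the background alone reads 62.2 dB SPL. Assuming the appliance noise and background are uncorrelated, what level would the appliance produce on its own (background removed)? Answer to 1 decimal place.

Subtract intensities: L_src = 10·log₁₀(10^(L_total/10) − 10^(L_bg/10)).
L_src = 10·log₁₀(10^(66.4/10) − 10^(62.2/10)) = 10·log₁₀(2706000) = 64.3 dB SPL.

64.3 dB SPL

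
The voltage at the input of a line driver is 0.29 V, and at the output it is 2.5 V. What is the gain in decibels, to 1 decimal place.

18.7 dB

Voltage is an amplitude quantity, so gain = 20·log₁₀(V_out/V_in).
20·log₁₀(2.5/0.29) = 20·log₁₀(8.621) = 18.7 dB.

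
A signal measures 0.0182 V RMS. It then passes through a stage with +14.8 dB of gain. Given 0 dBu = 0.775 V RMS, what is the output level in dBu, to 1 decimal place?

-17.8 dBu

Input level: 20·log₁₀(0.0182/0.775) = -32.58 dBu.
Output: -32.58 + 14.8 = -17.8 dBu.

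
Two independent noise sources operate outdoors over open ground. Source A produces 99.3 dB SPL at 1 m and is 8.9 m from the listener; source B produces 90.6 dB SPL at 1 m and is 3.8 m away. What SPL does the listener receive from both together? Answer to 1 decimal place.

82.7 dB SPL

At the listener: L_A = 99.3 − 20·log₁₀(8.9) = 80.31 dB; L_B = 90.6 − 20·log₁₀(3.8) = 79.00 dB.
Combined: 10·log₁₀(10^(80.31/10)+10^(79.00/10)) = 82.7 dB SPL.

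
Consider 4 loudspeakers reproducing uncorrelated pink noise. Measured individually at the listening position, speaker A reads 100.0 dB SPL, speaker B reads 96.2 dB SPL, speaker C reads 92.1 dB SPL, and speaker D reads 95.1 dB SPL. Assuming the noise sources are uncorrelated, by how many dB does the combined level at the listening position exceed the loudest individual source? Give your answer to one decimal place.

2.8 dB

Uncorrelated sources add in intensity (power), not in dB.
L_total = 10·log₁₀(10^(100.0/10) + 10^(96.2/10) + 10^(92.1/10) + 10^(95.1/10)) = 102.79 dB SPL.
Excess over the loudest (100.0 dB): 102.79 − 100.0 = 2.8 dB.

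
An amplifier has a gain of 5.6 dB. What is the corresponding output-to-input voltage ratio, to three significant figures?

Voltage ratio = 10^(dB/20).
10^(5.6/20) = 10^(0.2800) = 1.91.

1.91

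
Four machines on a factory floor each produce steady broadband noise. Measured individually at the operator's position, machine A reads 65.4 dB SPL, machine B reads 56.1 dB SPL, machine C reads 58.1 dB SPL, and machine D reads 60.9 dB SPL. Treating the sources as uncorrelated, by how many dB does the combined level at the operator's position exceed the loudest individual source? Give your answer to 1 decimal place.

2.2 dB

Incoherent sources sum as intensities:
L_total = 10·log₁₀(10^(65.4/10) + 10^(56.1/10) + 10^(58.1/10) + 10^(60.9/10)) = 67.60 dB SPL.
Excess over the loudest (65.4 dB): 67.60 − 65.4 = 2.2 dB.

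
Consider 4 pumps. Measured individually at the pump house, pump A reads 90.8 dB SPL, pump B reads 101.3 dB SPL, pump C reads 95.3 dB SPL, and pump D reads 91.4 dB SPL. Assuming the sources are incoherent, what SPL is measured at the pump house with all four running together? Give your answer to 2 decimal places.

102.89 dB SPL

Add the sources as powers (linear), then convert back to dB:
L_total = 10·log₁₀(10^(90.8/10) + 10^(101.3/10) + 10^(95.3/10) + 10^(91.4/10)) = 10·log₁₀(19461000000) = 102.89 dB SPL.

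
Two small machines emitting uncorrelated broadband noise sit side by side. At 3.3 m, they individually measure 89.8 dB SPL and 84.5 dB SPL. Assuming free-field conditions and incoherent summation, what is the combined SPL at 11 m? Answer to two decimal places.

80.47 dB SPL

Combined at 3.3 m: 10·log₁₀(10^(89.8/10)+10^(84.5/10)) = 90.923 dB SPL.
Then apply −20·log₁₀(11/3.3) = -10.458 dB → 80.47 dB SPL.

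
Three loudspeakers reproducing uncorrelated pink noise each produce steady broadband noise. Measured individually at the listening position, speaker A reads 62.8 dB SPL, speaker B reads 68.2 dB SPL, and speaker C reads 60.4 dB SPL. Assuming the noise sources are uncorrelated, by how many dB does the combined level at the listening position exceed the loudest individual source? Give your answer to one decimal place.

Incoherent sources sum as intensities:
L_total = 10·log₁₀(10^(62.8/10) + 10^(68.2/10) + 10^(60.4/10)) = 69.83 dB SPL.
Excess over the loudest (68.2 dB): 69.83 − 68.2 = 1.6 dB.

1.6 dB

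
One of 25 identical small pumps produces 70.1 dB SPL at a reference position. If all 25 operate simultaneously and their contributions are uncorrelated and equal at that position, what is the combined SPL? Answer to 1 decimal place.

25 equal incoherent sources raise the level by 10·log₁₀(25) = 13.98 dB.
L_total = 70.1 + 13.98 = 84.1 dB SPL.

84.1 dB SPL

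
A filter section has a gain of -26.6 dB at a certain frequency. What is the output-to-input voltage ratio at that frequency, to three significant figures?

0.0468

Voltage ratio = 10^(dB/20).
10^(-26.6/20) = 10^(-1.330) = 0.0468.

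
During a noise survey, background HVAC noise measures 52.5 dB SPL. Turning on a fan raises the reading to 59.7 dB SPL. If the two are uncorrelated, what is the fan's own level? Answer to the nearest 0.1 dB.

58.8 dB SPL

Subtract intensities: L_src = 10·log₁₀(10^(L_total/10) − 10^(L_bg/10)).
L_src = 10·log₁₀(10^(59.7/10) − 10^(52.5/10)) = 10·log₁₀(755400) = 58.8 dB SPL.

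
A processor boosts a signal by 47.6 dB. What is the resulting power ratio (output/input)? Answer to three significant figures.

57500

Power ratio = 10^(dB/10).
10^(47.6/10) = 10^(4.760) = 57500.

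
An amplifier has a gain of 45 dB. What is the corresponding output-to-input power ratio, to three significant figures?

Power ratio = 10^(dB/10).
10^(45/10) = 10^(4.500) = 31600.

31600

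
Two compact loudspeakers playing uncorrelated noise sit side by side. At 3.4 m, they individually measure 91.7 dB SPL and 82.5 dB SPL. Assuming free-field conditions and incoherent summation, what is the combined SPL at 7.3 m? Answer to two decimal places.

85.56 dB SPL

Combined at 3.4 m: 10·log₁₀(10^(91.7/10)+10^(82.5/10)) = 92.193 dB SPL.
Then apply −20·log₁₀(7.3/3.4) = -6.637 dB → 85.56 dB SPL.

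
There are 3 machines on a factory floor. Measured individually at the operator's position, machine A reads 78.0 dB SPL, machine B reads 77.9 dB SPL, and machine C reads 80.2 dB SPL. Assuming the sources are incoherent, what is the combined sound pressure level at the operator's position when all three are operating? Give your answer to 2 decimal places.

83.61 dB SPL

Uncorrelated sources add in intensity (power), not in dB.
L_total = 10·log₁₀(10^(78.0/10) + 10^(77.9/10) + 10^(80.2/10)) = 10·log₁₀(229500000) = 83.61 dB SPL.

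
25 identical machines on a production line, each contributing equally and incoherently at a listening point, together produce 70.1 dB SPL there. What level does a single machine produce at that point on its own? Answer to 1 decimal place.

56.1 dB SPL

25 equal incoherent sources add 10·log₁₀(25) = 13.98 dB over one source.
L_one = 70.1 − 13.98 = 56.1 dB SPL.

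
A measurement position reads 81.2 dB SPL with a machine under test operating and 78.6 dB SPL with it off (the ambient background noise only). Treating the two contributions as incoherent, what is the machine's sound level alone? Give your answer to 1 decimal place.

Background correction is a power subtraction:
L_src = 10·log₁₀(10^(81.2/10) − 10^(78.6/10)) = 10·log₁₀(59380000) = 77.7 dB SPL.

77.7 dB SPL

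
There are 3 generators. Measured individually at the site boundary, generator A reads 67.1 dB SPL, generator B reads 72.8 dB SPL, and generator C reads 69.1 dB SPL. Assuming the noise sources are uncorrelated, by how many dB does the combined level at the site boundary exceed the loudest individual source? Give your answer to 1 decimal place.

2.3 dB

Add the sources as powers (linear), then convert back to dB:
L_total = 10·log₁₀(10^(67.1/10) + 10^(72.8/10) + 10^(69.1/10)) = 75.09 dB SPL.
Excess over the loudest (72.8 dB): 75.09 − 72.8 = 2.3 dB.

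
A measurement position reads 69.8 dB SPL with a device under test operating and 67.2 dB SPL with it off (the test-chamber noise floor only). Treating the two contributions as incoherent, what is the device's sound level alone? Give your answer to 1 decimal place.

66.3 dB SPL

Remove the background by subtracting linear intensities:
L_src = 10·log₁₀(10^(69.8/10) − 10^(67.2/10)) = 10·log₁₀(4302000) = 66.3 dB SPL.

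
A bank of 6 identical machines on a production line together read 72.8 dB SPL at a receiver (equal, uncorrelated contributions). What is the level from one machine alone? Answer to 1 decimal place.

65.0 dB SPL

6 equal incoherent sources add 10·log₁₀(6) = 7.78 dB over one source.
L_one = 72.8 − 7.78 = 65.0 dB SPL.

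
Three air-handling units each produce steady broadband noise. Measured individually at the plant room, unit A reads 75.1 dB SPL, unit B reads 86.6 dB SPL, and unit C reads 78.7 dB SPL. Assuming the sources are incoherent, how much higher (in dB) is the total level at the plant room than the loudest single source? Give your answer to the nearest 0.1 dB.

0.9 dB

Add the sources as powers (linear), then convert back to dB:
L_total = 10·log₁₀(10^(75.1/10) + 10^(86.6/10) + 10^(78.7/10)) = 87.51 dB SPL.
Excess over the loudest (86.6 dB): 87.51 − 86.6 = 0.9 dB.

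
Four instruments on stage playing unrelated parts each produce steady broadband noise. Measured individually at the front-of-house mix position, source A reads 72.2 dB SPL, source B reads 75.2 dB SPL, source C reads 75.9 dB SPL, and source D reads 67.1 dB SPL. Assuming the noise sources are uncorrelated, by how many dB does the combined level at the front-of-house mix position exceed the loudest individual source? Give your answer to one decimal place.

Incoherent sources sum as intensities:
L_total = 10·log₁₀(10^(72.2/10) + 10^(75.2/10) + 10^(75.9/10) + 10^(67.1/10)) = 79.72 dB SPL.
Excess over the loudest (75.9 dB): 79.72 − 75.9 = 3.8 dB.

3.8 dB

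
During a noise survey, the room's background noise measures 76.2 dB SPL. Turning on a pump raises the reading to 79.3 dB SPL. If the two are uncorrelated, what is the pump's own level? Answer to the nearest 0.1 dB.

Subtract intensities: L_src = 10·log₁₀(10^(L_total/10) − 10^(L_bg/10)).
L_src = 10·log₁₀(10^(79.3/10) − 10^(76.2/10)) = 10·log₁₀(43430000) = 76.4 dB SPL.

76.4 dB SPL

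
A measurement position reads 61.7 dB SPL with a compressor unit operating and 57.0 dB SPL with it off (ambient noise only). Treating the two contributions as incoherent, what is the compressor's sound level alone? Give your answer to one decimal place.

Background correction is a power subtraction:
L_src = 10·log₁₀(10^(61.7/10) − 10^(57.0/10)) = 10·log₁₀(977900) = 59.9 dB SPL.

59.9 dB SPL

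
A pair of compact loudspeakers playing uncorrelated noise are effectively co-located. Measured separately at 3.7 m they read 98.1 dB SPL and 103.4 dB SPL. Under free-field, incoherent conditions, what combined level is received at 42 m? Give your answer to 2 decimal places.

Combined at 3.7 m: 10·log₁₀(10^(98.1/10)+10^(103.4/10)) = 104.523 dB SPL.
Then apply −20·log₁₀(42/3.7) = -21.101 dB → 83.42 dB SPL.

83.42 dB SPL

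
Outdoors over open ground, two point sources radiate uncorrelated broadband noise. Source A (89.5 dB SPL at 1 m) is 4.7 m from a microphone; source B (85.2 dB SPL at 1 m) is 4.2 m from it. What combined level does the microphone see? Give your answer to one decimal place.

At the listener: L_A = 89.5 − 20·log₁₀(4.7) = 76.06 dB; L_B = 85.2 − 20·log₁₀(4.2) = 72.74 dB.
Combined: 10·log₁₀(10^(76.06/10)+10^(72.74/10)) = 77.7 dB SPL.

77.7 dB SPL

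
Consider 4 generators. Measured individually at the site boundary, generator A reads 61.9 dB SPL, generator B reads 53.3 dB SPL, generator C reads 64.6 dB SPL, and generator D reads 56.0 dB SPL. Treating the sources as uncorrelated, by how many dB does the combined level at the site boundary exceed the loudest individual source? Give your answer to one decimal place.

Uncorrelated sources add in intensity (power), not in dB.
L_total = 10·log₁₀(10^(61.9/10) + 10^(53.3/10) + 10^(64.6/10) + 10^(56.0/10)) = 67.03 dB SPL.
Excess over the loudest (64.6 dB): 67.03 − 64.6 = 2.4 dB.

2.4 dB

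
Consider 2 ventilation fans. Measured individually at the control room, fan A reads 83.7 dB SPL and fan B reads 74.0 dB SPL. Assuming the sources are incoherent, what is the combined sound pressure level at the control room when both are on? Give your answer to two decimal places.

84.14 dB SPL

Uncorrelated sources add in intensity (power), not in dB.
L_total = 10·log₁₀(10^(83.7/10) + 10^(74.0/10)) = 10·log₁₀(259500000) = 84.14 dB SPL.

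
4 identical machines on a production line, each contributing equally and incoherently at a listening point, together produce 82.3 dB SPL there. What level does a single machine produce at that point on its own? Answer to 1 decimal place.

76.3 dB SPL

4 equal incoherent sources add 10·log₁₀(4) = 6.02 dB over one source.
L_one = 82.3 − 6.02 = 76.3 dB SPL.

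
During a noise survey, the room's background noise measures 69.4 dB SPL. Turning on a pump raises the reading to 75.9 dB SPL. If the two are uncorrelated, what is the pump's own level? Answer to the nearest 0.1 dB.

Remove the background by subtracting linear intensities:
L_src = 10·log₁₀(10^(75.9/10) − 10^(69.4/10)) = 10·log₁₀(30190000) = 74.8 dB SPL.

74.8 dB SPL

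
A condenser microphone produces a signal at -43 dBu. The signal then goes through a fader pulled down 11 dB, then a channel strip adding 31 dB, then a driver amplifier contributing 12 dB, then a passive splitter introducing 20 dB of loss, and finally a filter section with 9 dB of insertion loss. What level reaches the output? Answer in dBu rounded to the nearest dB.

Gain stages sum in dB:
-43 − 11 + 31 + 12 − 20 − 9 = -40 dBu.

-40 dBu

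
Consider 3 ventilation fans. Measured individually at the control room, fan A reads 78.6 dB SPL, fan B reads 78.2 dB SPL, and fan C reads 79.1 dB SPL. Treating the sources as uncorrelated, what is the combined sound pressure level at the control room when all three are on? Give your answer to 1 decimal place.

Uncorrelated sources add in intensity (power), not in dB.
L_total = 10·log₁₀(10^(78.6/10) + 10^(78.2/10) + 10^(79.1/10)) = 10·log₁₀(219800000) = 83.4 dB SPL.

83.4 dB SPL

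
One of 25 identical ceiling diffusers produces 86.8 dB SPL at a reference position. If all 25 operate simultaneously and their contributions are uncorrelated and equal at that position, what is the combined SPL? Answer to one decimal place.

25 equal incoherent sources raise the level by 10·log₁₀(25) = 13.98 dB.
L_total = 86.8 + 13.98 = 100.8 dB SPL.

100.8 dB SPL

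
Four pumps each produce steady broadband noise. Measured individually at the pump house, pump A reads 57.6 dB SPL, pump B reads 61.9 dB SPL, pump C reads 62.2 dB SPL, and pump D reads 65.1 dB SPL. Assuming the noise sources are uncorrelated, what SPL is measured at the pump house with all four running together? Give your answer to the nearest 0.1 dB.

68.5 dB SPL

Uncorrelated sources add in intensity (power), not in dB.
L_total = 10·log₁₀(10^(57.6/10) + 10^(61.9/10) + 10^(62.2/10) + 10^(65.1/10)) = 10·log₁₀(7020000) = 68.5 dB SPL.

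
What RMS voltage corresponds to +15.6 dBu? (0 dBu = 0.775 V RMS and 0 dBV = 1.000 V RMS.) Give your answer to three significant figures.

4.67 V

V = 0.775 V × 10^(+15.6/20).
= 0.775 × 6.026 = 4.67 V.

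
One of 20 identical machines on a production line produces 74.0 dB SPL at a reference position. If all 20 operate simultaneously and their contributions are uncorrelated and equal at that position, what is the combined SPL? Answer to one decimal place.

87.0 dB SPL

20 equal incoherent sources raise the level by 10·log₁₀(20) = 13.01 dB.
L_total = 74.0 + 13.01 = 87.0 dB SPL.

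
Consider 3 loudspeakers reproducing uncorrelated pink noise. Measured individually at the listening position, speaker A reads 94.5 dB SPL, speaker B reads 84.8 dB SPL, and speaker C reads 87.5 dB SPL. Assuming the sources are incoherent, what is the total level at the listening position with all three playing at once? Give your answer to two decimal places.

Add the sources as powers (linear), then convert back to dB:
L_total = 10·log₁₀(10^(94.5/10) + 10^(84.8/10) + 10^(87.5/10)) = 10·log₁₀(3683000000) = 95.66 dB SPL.

95.66 dB SPL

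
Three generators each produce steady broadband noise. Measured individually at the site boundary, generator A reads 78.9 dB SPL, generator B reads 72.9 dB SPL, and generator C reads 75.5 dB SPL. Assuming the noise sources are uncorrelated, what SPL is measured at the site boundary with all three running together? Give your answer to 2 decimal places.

81.23 dB SPL

Add the sources as powers (linear), then convert back to dB:
L_total = 10·log₁₀(10^(78.9/10) + 10^(72.9/10) + 10^(75.5/10)) = 10·log₁₀(132600000) = 81.23 dB SPL.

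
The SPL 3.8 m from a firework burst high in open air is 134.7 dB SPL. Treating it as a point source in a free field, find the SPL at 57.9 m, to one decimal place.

111.0 dB SPL

For a point source in a free field, ΔL = −20·log₁₀(d₂/d₁).
ΔL = −20·log₁₀(57.9/3.8) = -23.66 dB, so L₂ = 134.7 + (-23.66) = 111.0 dB SPL.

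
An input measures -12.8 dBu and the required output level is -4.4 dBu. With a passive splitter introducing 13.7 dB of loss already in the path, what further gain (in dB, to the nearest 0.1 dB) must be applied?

The required make-up gain is the shortfall in the dB sum.
G = -4.4 − (-12.8) + 13.7 = 22.1 dB.

22.1 dB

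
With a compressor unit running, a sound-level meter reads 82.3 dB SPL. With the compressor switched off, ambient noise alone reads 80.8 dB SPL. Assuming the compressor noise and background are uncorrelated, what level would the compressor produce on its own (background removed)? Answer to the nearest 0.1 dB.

Subtract intensities: L_src = 10·log₁₀(10^(L_total/10) − 10^(L_bg/10)).
L_src = 10·log₁₀(10^(82.3/10) − 10^(80.8/10)) = 10·log₁₀(49600000) = 77.0 dB SPL.

77.0 dB SPL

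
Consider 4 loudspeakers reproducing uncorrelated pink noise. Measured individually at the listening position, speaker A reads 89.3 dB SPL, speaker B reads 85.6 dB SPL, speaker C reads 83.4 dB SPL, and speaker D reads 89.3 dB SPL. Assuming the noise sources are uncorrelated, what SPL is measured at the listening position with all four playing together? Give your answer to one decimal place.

Add the sources as powers (linear), then convert back to dB:
L_total = 10·log₁₀(10^(89.3/10) + 10^(85.6/10) + 10^(83.4/10) + 10^(89.3/10)) = 10·log₁₀(2284000000) = 93.6 dB SPL.

93.6 dB SPL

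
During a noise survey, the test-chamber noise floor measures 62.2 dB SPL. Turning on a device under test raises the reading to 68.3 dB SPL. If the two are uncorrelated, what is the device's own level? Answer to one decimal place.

67.1 dB SPL

Background correction is a power subtraction:
L_src = 10·log₁₀(10^(68.3/10) − 10^(62.2/10)) = 10·log₁₀(5101000) = 67.1 dB SPL.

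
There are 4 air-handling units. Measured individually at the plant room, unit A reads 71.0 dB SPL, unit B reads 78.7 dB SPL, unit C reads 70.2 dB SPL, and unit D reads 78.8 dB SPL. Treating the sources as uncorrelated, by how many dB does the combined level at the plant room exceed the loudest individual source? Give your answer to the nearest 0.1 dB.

Add the sources as powers (linear), then convert back to dB:
L_total = 10·log₁₀(10^(71.0/10) + 10^(78.7/10) + 10^(70.2/10) + 10^(78.8/10)) = 82.38 dB SPL.
Excess over the loudest (78.8 dB): 82.38 − 78.8 = 3.6 dB.

3.6 dB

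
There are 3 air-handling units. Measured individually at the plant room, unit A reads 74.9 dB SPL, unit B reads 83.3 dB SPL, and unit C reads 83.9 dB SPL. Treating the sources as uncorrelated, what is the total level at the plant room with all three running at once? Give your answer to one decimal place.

86.9 dB SPL

Incoherent sources sum as intensities:
L_total = 10·log₁₀(10^(74.9/10) + 10^(83.3/10) + 10^(83.9/10)) = 10·log₁₀(490200000) = 86.9 dB SPL.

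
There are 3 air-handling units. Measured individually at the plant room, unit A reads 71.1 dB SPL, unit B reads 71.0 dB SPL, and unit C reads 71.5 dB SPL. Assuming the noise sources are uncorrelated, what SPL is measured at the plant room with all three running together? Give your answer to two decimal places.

Incoherent sources sum as intensities:
L_total = 10·log₁₀(10^(71.1/10) + 10^(71.0/10) + 10^(71.5/10)) = 10·log₁₀(39600000) = 75.98 dB SPL.

75.98 dB SPL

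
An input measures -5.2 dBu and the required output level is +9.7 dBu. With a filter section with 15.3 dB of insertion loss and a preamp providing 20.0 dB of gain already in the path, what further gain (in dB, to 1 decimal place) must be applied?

10.2 dB

The required make-up gain is the shortfall in the dB sum.
G = +9.7 − (-5.2) + 15.3 − 20.0 = 10.2 dB.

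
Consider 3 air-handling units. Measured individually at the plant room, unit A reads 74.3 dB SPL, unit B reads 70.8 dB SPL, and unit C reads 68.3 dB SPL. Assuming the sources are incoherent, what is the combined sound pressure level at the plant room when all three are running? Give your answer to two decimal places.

Incoherent sources sum as intensities:
L_total = 10·log₁₀(10^(74.3/10) + 10^(70.8/10) + 10^(68.3/10)) = 10·log₁₀(45700000) = 76.60 dB SPL.

76.60 dB SPL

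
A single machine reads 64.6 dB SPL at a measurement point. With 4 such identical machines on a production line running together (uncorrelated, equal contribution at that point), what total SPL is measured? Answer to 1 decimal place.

70.6 dB SPL

4 equal incoherent sources raise the level by 10·log₁₀(4) = 6.02 dB.
L_total = 64.6 + 6.02 = 70.6 dB SPL.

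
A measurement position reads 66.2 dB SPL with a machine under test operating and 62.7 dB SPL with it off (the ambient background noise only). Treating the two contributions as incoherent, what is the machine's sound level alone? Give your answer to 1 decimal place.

Background correction is a power subtraction:
L_src = 10·log₁₀(10^(66.2/10) − 10^(62.7/10)) = 10·log₁₀(2307000) = 63.6 dB SPL.

63.6 dB SPL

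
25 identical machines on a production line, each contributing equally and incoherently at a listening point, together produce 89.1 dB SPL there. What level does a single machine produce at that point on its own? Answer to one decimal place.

75.1 dB SPL

25 equal incoherent sources add 10·log₁₀(25) = 13.98 dB over one source.
L_one = 89.1 − 13.98 = 75.1 dB SPL.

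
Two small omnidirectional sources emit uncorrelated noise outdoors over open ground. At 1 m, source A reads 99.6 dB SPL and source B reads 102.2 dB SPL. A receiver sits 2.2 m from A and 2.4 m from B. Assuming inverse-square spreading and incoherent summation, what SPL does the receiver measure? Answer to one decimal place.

96.8 dB SPL

At the listener: L_A = 99.6 − 20·log₁₀(2.2) = 92.75 dB; L_B = 102.2 − 20·log₁₀(2.4) = 94.60 dB.
Combined: 10·log₁₀(10^(92.75/10)+10^(94.60/10)) = 96.8 dB SPL.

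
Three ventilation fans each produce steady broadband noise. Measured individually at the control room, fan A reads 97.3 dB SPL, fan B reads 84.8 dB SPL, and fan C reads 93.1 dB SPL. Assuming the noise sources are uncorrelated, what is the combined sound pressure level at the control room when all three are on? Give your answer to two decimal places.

98.87 dB SPL

Add the sources as powers (linear), then convert back to dB:
L_total = 10·log₁₀(10^(97.3/10) + 10^(84.8/10) + 10^(93.1/10)) = 10·log₁₀(7714000000) = 98.87 dB SPL.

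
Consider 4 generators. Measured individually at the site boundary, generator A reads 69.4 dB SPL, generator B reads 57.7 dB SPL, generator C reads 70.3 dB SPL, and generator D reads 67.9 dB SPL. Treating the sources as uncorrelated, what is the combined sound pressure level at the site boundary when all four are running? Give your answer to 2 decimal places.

74.18 dB SPL

Incoherent sources sum as intensities:
L_total = 10·log₁₀(10^(69.4/10) + 10^(57.7/10) + 10^(70.3/10) + 10^(67.9/10)) = 10·log₁₀(26180000) = 74.18 dB SPL.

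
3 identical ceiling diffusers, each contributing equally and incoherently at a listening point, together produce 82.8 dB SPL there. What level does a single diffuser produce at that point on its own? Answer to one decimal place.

78.0 dB SPL

3 equal incoherent sources add 10·log₁₀(3) = 4.77 dB over one source.
L_one = 82.8 − 4.77 = 78.0 dB SPL.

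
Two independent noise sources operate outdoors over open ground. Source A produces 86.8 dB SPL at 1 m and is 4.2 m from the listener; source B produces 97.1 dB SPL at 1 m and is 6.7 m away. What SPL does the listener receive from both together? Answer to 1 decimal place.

At the listener: L_A = 86.8 − 20·log₁₀(4.2) = 74.34 dB; L_B = 97.1 − 20·log₁₀(6.7) = 80.58 dB.
Combined: 10·log₁₀(10^(74.34/10)+10^(80.58/10)) = 81.5 dB SPL.

81.5 dB SPL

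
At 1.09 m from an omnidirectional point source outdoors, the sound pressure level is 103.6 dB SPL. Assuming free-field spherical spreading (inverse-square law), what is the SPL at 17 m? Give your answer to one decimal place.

For a point source in a free field, ΔL = −20·log₁₀(d₂/d₁).
ΔL = −20·log₁₀(17/1.09) = -23.86 dB, so L₂ = 103.6 + (-23.86) = 79.7 dB SPL.

79.7 dB SPL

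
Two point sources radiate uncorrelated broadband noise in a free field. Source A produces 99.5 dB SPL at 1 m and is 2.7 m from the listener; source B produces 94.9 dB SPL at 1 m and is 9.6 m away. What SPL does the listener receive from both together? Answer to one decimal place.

91.0 dB SPL

At the listener: L_A = 99.5 − 20·log₁₀(2.7) = 90.87 dB; L_B = 94.9 − 20·log₁₀(9.6) = 75.25 dB.
Combined: 10·log₁₀(10^(90.87/10)+10^(75.25/10)) = 91.0 dB SPL.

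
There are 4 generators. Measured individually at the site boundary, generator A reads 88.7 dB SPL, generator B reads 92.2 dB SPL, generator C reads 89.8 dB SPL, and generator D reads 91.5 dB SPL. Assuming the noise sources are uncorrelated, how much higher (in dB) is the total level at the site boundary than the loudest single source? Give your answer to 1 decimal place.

Uncorrelated sources add in intensity (power), not in dB.
L_total = 10·log₁₀(10^(88.7/10) + 10^(92.2/10) + 10^(89.8/10) + 10^(91.5/10)) = 96.78 dB SPL.
Excess over the loudest (92.2 dB): 96.78 − 92.2 = 4.6 dB.

4.6 dB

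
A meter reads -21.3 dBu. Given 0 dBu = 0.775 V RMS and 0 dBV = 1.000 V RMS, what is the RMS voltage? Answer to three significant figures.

V = 0.775 V × 10^(-21.3/20).
= 0.775 × 0.08610 = 0.0667 V.

0.0667 V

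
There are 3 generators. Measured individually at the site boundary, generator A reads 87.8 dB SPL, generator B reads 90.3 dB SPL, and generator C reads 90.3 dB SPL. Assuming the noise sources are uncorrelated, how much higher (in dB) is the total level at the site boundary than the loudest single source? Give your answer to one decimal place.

Incoherent sources sum as intensities:
L_total = 10·log₁₀(10^(87.8/10) + 10^(90.3/10) + 10^(90.3/10)) = 94.39 dB SPL.
Excess over the loudest (90.3 dB): 94.39 − 90.3 = 4.1 dB.

4.1 dB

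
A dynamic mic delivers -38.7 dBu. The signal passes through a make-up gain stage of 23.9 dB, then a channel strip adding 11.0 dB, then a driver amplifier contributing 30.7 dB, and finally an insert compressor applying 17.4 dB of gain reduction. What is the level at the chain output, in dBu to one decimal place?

In dB, series stages simply add:
-38.7 + 23.9 + 11.0 + 30.7 − 17.4 = +9.5 dBu.

+9.5 dBu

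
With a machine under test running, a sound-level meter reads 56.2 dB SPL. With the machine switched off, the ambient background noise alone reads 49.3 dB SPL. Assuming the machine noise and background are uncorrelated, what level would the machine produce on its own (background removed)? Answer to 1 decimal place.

55.2 dB SPL

Background correction is a power subtraction:
L_src = 10·log₁₀(10^(56.2/10) − 10^(49.3/10)) = 10·log₁₀(331800) = 55.2 dB SPL.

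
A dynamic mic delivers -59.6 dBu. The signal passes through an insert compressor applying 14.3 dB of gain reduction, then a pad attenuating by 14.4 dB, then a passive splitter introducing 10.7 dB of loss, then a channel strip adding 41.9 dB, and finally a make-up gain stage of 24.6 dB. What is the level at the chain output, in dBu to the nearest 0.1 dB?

-32.5 dBu

Gain stages sum in dB:
-59.6 − 14.3 − 14.4 − 10.7 + 41.9 + 24.6 = -32.5 dBu.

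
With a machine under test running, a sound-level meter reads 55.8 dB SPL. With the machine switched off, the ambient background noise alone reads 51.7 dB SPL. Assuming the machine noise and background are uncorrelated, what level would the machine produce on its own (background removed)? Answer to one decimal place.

Subtract intensities: L_src = 10·log₁₀(10^(L_total/10) − 10^(L_bg/10)).
L_src = 10·log₁₀(10^(55.8/10) − 10^(51.7/10)) = 10·log₁₀(232300) = 53.7 dB SPL.

53.7 dB SPL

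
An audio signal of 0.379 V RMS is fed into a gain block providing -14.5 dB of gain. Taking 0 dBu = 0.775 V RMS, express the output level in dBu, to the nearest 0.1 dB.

Input level: 20·log₁₀(0.379/0.775) = -6.21 dBu.
Output: -6.21 − 14.5 = -20.7 dBu.

-20.7 dBu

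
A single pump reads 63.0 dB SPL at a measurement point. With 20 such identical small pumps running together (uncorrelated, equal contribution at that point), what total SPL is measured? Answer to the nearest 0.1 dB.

76.0 dB SPL

20 equal incoherent sources raise the level by 10·log₁₀(20) = 13.01 dB.
L_total = 63.0 + 13.01 = 76.0 dB SPL.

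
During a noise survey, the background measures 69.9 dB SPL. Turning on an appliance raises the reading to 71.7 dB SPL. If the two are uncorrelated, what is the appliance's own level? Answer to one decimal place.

67.0 dB SPL

Subtract intensities: L_src = 10·log₁₀(10^(L_total/10) − 10^(L_bg/10)).
L_src = 10·log₁₀(10^(71.7/10) − 10^(69.9/10)) = 10·log₁₀(5019000) = 67.0 dB SPL.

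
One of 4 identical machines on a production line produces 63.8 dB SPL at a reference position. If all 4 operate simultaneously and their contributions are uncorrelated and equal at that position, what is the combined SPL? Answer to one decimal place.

69.8 dB SPL

4 equal incoherent sources raise the level by 10·log₁₀(4) = 6.02 dB.
L_total = 63.8 + 6.02 = 69.8 dB SPL.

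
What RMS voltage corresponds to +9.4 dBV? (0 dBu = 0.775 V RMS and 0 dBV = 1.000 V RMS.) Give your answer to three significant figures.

V = 1.000 V × 10^(+9.4/20).
= 1.000 × 2.951 = 2.95 V.

2.95 V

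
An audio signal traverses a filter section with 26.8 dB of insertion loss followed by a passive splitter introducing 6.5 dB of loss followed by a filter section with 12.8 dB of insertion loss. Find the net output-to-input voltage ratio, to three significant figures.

Net gain = (−26.8) + (−6.5) + (−12.8) = -46.1 dB.
Voltage ratio = 10^(-46.1/20) = 0.00495.

0.00495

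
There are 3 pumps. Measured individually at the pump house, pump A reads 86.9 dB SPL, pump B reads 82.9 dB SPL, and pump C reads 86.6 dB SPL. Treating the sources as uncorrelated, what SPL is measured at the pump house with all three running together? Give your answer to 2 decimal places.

90.58 dB SPL

Incoherent sources sum as intensities:
L_total = 10·log₁₀(10^(86.9/10) + 10^(82.9/10) + 10^(86.6/10)) = 10·log₁₀(1142000000) = 90.58 dB SPL.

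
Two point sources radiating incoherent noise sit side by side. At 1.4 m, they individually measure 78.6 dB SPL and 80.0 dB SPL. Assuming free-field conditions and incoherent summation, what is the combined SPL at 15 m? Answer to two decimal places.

61.77 dB SPL

Combined at 1.4 m: 10·log₁₀(10^(78.6/10)+10^(80.0/10)) = 82.366 dB SPL.
Then apply −20·log₁₀(15/1.4) = -20.599 dB → 61.77 dB SPL.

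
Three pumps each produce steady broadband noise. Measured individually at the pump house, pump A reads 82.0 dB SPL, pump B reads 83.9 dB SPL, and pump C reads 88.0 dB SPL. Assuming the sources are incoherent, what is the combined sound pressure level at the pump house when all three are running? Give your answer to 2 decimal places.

Add the sources as powers (linear), then convert back to dB:
L_total = 10·log₁₀(10^(82.0/10) + 10^(83.9/10) + 10^(88.0/10)) = 10·log₁₀(1035000000) = 90.15 dB SPL.

90.15 dB SPL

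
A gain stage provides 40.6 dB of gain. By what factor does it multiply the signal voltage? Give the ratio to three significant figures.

107

Voltage ratio = 10^(dB/20).
10^(40.6/20) = 10^(2.030) = 107.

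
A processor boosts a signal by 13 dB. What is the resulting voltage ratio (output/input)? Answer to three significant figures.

4.47

Voltage ratio = 10^(dB/20).
10^(13/20) = 10^(0.6500) = 4.47.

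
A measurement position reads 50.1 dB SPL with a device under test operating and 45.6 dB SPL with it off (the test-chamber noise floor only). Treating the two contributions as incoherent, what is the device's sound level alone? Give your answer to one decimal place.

48.2 dB SPL

Background correction is a power subtraction:
L_src = 10·log₁₀(10^(50.1/10) − 10^(45.6/10)) = 10·log₁₀(66020) = 48.2 dB SPL.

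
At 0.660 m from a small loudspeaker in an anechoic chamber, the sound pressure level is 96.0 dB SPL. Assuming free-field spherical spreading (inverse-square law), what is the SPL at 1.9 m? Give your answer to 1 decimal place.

For a point source in a free field, ΔL = −20·log₁₀(d₂/d₁).
ΔL = −20·log₁₀(1.9/0.660) = -9.18 dB, so L₂ = 96.0 + (-9.18) = 86.8 dB SPL.

86.8 dB SPL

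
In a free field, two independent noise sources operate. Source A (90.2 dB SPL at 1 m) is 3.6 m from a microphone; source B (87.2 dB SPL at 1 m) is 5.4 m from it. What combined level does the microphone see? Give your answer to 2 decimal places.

79.95 dB SPL

At the listener: L_A = 90.2 − 20·log₁₀(3.6) = 79.074 dB; L_B = 87.2 − 20·log₁₀(5.4) = 72.552 dB.
Combined: 10·log₁₀(10^(79.074/10)+10^(72.552/10)) = 79.95 dB SPL.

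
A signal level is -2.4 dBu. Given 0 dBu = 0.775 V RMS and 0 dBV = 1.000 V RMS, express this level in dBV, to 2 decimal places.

The offset between the scales is 20·log₁₀(0.775/1.000) = −2.214 dB.
So dBV = -2.4 − 2.214 = -4.61 dBV.

-4.61 dBV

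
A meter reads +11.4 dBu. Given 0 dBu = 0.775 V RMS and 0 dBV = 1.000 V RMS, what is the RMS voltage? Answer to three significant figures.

V = 0.775 V × 10^(+11.4/20).
= 0.775 × 3.715 = 2.88 V.

2.88 V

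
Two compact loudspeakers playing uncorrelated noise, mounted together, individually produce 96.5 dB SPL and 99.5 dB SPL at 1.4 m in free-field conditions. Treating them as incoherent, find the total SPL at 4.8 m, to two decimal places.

Combined at 1.4 m: 10·log₁₀(10^(96.5/10)+10^(99.5/10)) = 101.264 dB SPL.
Then apply −20·log₁₀(4.8/1.4) = -10.702 dB → 90.56 dB SPL.

90.56 dB SPL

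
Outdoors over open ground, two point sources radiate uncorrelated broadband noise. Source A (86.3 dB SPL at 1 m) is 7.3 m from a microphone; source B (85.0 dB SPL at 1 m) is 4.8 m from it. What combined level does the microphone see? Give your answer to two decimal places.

73.37 dB SPL

At the listener: L_A = 86.3 − 20·log₁₀(7.3) = 69.034 dB; L_B = 85.0 − 20·log₁₀(4.8) = 71.375 dB.
Combined: 10·log₁₀(10^(69.034/10)+10^(71.375/10)) = 73.37 dB SPL.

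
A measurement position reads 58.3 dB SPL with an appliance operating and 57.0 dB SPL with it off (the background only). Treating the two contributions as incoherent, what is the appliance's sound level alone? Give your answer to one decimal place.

Background correction is a power subtraction:
L_src = 10·log₁₀(10^(58.3/10) − 10^(57.0/10)) = 10·log₁₀(174900) = 52.4 dB SPL.

52.4 dB SPL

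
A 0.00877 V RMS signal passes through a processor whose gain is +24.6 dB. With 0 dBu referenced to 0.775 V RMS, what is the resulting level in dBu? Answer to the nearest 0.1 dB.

Input level: 20·log₁₀(0.00877/0.775) = -38.93 dBu.
Output: -38.93 + 24.6 = -14.3 dBu.

-14.3 dBu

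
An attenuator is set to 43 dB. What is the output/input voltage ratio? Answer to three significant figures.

Voltage ratio = 10^(dB/20).
10^(-43/20) = 10^(-2.150) = 0.00708.

0.00708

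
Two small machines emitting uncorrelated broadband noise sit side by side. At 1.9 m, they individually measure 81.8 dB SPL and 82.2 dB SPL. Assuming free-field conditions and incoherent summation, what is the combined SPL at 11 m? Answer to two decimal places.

69.76 dB SPL

Combined at 1.9 m: 10·log₁₀(10^(81.8/10)+10^(82.2/10)) = 85.015 dB SPL.
Then apply −20·log₁₀(11/1.9) = -15.253 dB → 69.76 dB SPL.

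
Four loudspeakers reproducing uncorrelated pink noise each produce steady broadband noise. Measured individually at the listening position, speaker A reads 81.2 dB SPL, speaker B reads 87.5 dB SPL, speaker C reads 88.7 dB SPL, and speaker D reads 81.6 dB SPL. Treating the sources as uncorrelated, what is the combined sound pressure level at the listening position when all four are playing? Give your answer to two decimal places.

91.99 dB SPL

Uncorrelated sources add in intensity (power), not in dB.
L_total = 10·log₁₀(10^(81.2/10) + 10^(87.5/10) + 10^(88.7/10) + 10^(81.6/10)) = 10·log₁₀(1580000000) = 91.99 dB SPL.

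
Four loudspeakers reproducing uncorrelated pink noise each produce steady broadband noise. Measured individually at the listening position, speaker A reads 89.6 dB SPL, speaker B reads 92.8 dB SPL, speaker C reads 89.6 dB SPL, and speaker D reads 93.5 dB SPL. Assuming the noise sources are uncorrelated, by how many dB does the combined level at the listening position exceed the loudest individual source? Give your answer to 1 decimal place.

4.3 dB

Uncorrelated sources add in intensity (power), not in dB.
L_total = 10·log₁₀(10^(89.6/10) + 10^(92.8/10) + 10^(89.6/10) + 10^(93.5/10)) = 97.76 dB SPL.
Excess over the loudest (93.5 dB): 97.76 − 93.5 = 4.3 dB.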